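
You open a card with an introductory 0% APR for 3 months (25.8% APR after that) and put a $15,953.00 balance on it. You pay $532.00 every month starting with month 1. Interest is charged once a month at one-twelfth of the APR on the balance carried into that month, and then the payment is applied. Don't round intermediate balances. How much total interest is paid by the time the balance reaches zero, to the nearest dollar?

$7,352

Promo months 1–3 at r₀ = 0%/12 = 0; months 4+ at r₁ = 25.8%/12 = 0.0215.
After month 3 (no interest yet): B = $15,953.00 − 3·$532.00 = $14,357.00.
Then at r₁ with $532.00/mo: n₂ = −ln(1 − r₁·B/P)/ln(1+r₁) ≈ 40.81 → 41 more payments.
Total paid = 43·$532.00 + $429.35 = $23,305.35; interest = $23,305.35 − $15,953.00 = $7,352.35.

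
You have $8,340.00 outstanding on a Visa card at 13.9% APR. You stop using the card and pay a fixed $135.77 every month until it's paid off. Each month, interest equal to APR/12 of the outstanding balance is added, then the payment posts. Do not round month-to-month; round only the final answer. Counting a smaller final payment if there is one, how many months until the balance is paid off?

108 payments

Monthly rate r = 13.9%/12 = 1.15833% = 0.0115833.
Recurrence: B ← B·(1+r) − $135.77.
Month 1: interest $96.61; balance after payment $8,300.83.
Month 2: interest $96.15; balance after payment $8,261.22.
Closed form: n = −ln(1 − rB₀/P)/ln(1+r) = −ln(0.28847)/ln(1.01158) ≈ 107.945, so the balance reaches zero during payment 108.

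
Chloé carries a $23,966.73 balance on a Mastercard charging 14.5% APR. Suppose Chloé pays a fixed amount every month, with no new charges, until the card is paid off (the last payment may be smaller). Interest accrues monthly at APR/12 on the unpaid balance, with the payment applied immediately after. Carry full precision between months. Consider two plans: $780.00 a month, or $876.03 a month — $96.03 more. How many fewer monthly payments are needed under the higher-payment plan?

Monthly rate r = 14.5%/12 = 1.20833% = 0.0120833.
At $780.00/mo: n = ⌈−ln(1 − rB₀/P)/ln(1+r)⌉ = 39 payments (last $498.12); total interest = total paid − $23,966.73 = $6,171.39.
At $876.03/mo: 34 payments (last $364.75); total interest $5,307.01.
Payments saved = 39 − 34 = 5.

5 fewer payments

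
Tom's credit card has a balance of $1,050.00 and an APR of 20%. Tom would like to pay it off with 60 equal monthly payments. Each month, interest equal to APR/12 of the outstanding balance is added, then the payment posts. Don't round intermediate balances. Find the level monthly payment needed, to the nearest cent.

Monthly rate r = 20%/12 = 1.66667% = 0.0166667.
Level-payment amortization: P = B₀·r / (1 − (1+r)^(−n)) = 1050.00·0.0166667 / (1 − 1.01667^(−60)).
Denominator 1 − (1+r)^(−60) = 0.62907601.
P = 17.5 / 0.62907601 ≈ 27.82.

$27.82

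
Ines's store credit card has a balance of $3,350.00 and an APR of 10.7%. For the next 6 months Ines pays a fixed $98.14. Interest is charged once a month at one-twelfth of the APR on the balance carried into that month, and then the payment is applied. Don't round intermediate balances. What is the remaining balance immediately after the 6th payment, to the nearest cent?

$2,931.14

Monthly rate r = 10.7%/12 = 0.891667% = 0.00891667.
Each month: B ← B·(1+r) − $98.14.
Month 1: interest $29.87; balance after payment $3,281.73.
Month 2: interest $29.26; balance after payment $3,212.85.
Month 3: interest $28.65; balance after payment $3,143.36.
Month 4: interest $28.03; balance after payment $3,073.25.
Month 5: interest $27.40; balance after payment $3,002.51.
Month 6: interest $26.77; balance after payment $2,931.14.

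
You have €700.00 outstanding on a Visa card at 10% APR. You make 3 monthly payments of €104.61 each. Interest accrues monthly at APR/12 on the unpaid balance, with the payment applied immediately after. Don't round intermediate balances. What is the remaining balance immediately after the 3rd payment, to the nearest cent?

€401.19

Monthly rate r = 10%/12 = 0.833333% = 0.00833333.
Each month: B ← B·(1+r) − €104.61.
Month 1: interest €5.83; balance after payment €601.22.
Month 2: interest €5.01; balance after payment €501.62.
Month 3: interest €4.18; balance after payment €401.19.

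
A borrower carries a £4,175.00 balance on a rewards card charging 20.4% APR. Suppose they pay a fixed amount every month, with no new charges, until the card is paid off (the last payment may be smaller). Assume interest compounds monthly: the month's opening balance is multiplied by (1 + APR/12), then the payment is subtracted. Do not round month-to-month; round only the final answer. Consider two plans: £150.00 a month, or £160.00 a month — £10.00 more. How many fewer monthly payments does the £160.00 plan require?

Monthly rate r = 20.4%/12 = 1.7% = 0.017.
At £150.00/mo: n = ⌈−ln(1 − rB₀/P)/ln(1+r)⌉ = 39 payments (last £2.70); total interest = total paid − £4,175.00 = £1,527.70.
At £160.00/mo: 35 payments (last £124.71); total interest £1,389.71.
Payments saved = 39 − 35 = 4.

4 fewer payments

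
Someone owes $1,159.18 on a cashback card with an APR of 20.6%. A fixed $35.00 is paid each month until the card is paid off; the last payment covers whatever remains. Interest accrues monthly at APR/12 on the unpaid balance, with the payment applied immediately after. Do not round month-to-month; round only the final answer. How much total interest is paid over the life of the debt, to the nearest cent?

$569.41

Monthly rate r = 20.6%/12 = 1.71667% = 0.0171667.
Payoff takes n = ⌈−ln(1 − rB₀/P)/ln(1+r)⌉ = ⌈49.386⌉ = 50 payments; the last is $13.59.
Total paid = 49·$35.00 + $13.59 = $1,728.59.
Total interest = total paid − principal = $1,728.59 − $1,159.18 = $569.41.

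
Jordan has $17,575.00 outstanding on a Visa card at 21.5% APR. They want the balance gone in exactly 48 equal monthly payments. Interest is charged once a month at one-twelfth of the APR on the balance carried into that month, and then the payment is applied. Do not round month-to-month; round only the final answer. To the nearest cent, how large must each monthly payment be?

$548.96

Monthly rate r = 21.5%/12 = 1.79167% = 0.0179167.
Level-payment amortization: P = B₀·r / (1 − (1+r)^(−n)) = 17575.00·0.0179167 / (1 − 1.01792^(−48)).
Denominator 1 − (1+r)^(−48) = 0.573603936.
P = 314.885 / 0.573603936 ≈ 548.96.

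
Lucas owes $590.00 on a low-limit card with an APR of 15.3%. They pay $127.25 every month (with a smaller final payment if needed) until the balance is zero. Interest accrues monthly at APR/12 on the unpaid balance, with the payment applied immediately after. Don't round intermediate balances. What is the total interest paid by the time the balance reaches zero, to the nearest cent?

Monthly rate r = 15.3%/12 = 1.275% = 0.01275.
Payoff takes n = ⌈−ln(1 − rB₀/P)/ln(1+r)⌉ = ⌈4.810⌉ = 5 payments; the last is $103.15.
Total paid = 4·$127.25 + $103.15 = $612.15.
Total interest = total paid − principal = $612.15 − $590.00 = $22.15.

$22.15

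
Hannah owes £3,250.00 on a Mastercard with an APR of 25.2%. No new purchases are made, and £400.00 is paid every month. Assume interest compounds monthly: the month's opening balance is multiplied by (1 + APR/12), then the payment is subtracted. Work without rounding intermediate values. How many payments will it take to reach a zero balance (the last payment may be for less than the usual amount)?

10 payments

Monthly rate r = 25.2%/12 = 2.1% = 0.021.
Recurrence: B ← B·(1+r) − £400.00.
Month 1: interest £68.25; balance after payment £2,918.25.
Month 2: interest £61.28; balance after payment £2,579.53.
Closed form: n = −ln(1 − rB₀/P)/ln(1+r) = −ln(0.82937)/ln(1.021) ≈ 9.002, so the balance reaches zero during payment 10.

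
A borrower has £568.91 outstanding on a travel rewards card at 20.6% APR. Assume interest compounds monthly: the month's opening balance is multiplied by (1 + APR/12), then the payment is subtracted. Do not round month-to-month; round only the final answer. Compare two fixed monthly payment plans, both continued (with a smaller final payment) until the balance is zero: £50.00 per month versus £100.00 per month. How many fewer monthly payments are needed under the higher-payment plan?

6 fewer payments

Monthly rate r = 20.6%/12 = 1.71667% = 0.0171667.
At £50.00/mo: n = ⌈−ln(1 − rB₀/P)/ln(1+r)⌉ = 13 payments (last £38.46); total interest = total paid − £568.91 = £69.55.
At £100.00/mo: 7 payments (last £3.80); total interest £34.89.
Payments saved = 13 − 7 = 6.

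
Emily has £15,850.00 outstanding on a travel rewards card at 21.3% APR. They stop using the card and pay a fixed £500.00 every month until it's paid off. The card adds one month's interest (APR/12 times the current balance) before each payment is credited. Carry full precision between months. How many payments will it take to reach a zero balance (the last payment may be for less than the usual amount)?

48 payments

Monthly rate r = 21.3%/12 = 1.775% = 0.01775.
Recurrence: B ← B·(1+r) − £500.00.
Month 1: interest £281.34; balance after payment £15,631.34.
Month 2: interest £277.46; balance after payment £15,408.79.
Closed form: n = −ln(1 − rB₀/P)/ln(1+r) = −ln(0.43732)/ln(1.01775) ≈ 47.008, so the balance reaches zero during payment 48.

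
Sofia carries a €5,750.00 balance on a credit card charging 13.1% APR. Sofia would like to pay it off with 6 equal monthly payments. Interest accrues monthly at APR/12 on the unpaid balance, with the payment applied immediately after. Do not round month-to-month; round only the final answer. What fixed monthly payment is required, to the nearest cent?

€995.28

Monthly rate r = 13.1%/12 = 1.09167% = 0.0109167.
Level-payment amortization: P = B₀·r / (1 − (1+r)^(−n)) = 5750.00·0.0109167 / (1 − 1.01092^(−6)).
Denominator 1 − (1+r)^(−6) = 0.0630684578.
P = 62.7708 / 0.0630684578 ≈ 995.28.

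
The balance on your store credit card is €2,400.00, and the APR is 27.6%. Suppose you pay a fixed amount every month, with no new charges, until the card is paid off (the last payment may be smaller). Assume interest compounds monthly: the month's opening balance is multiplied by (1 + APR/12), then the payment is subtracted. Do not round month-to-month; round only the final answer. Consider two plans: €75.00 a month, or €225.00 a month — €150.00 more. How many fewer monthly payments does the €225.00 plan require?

Monthly rate r = 27.6%/12 = 2.3% = 0.023.
At €75.00/mo: n = ⌈−ln(1 − rB₀/P)/ln(1+r)⌉ = 59 payments (last €42.81); total interest = total paid − €2,400.00 = €1,992.81.
At €225.00/mo: 13 payments (last €85.75); total interest €385.75.
Payments saved = 59 − 13 = 46.

46 fewer payments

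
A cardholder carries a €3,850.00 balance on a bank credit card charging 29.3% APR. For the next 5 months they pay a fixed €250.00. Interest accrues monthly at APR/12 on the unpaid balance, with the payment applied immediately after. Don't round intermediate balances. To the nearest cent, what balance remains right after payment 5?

Monthly rate r = 29.3%/12 = 2.44167% = 0.0244167.
Each month: B ← B·(1+r) − €250.00.
Month 1: interest €94.00; balance after payment €3,694.00.
Month 2: interest €90.20; balance after payment €3,534.20.
Month 3: interest €86.29; balance after payment €3,370.49.
Month 4: interest €82.30; balance after payment €3,202.79.
Month 5: interest €78.20; balance after payment €3,030.99.

€3,030.99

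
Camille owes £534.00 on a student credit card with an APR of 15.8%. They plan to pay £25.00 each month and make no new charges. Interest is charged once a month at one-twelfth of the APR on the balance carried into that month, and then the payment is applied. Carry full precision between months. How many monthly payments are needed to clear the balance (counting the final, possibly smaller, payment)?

26 payments

Monthly rate r = 15.8%/12 = 1.31667% = 0.0131667.
Recurrence: B ← B·(1+r) − £25.00.
Month 1: interest £7.03; balance after payment £516.03.
Month 2: interest £6.79; balance after payment £497.83.
Closed form: n = −ln(1 − rB₀/P)/ln(1+r) = −ln(0.71876)/ln(1.01317) ≈ 25.245, so the balance reaches zero during payment 26.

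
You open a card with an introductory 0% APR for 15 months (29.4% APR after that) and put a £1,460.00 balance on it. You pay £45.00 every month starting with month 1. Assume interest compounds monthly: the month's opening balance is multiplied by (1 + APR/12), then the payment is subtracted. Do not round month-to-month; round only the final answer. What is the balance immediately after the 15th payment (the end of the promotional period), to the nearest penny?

£785.00

Promo months 1–15 at r₀ = 0%/12 = 0; months 16+ at r₁ = 29.4%/12 = 0.0245.
After month 15 (no interest yet): B = £1,460.00 − 15·£45.00 = £785.00.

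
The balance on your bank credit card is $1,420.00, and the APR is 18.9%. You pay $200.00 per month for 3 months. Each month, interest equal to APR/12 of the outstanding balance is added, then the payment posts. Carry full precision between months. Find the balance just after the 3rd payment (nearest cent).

Monthly rate r = 18.9%/12 = 1.575% = 0.01575.
Each month: B ← B·(1+r) − $200.00.
Month 1: interest $22.36; balance after payment $1,242.37.
Month 2: interest $19.57; balance after payment $1,061.93.
Month 3: interest $16.73; balance after payment $878.66.

$878.66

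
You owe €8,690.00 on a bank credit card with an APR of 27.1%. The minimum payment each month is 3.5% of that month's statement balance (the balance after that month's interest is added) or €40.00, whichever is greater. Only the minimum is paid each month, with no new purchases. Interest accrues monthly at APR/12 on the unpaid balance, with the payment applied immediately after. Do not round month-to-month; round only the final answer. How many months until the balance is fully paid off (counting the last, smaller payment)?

Monthly rate r = 27.1%/12 = 2.25833% = 0.0225833.
While 3.5% of the post-interest balance exceeds €40.00, each month B ← (B·(1+r))·(1 − 0.035), i.e. B shrinks by the factor (1+r)·0.965 = 0.98679.
This holds for months 1–155. Entering month 156 the balance is €1,106.76; 3.5% of the post-interest balance is now below €40.00, so the flat €40.00 minimum applies from here.
From month 156 a fixed €40.00 at rate r clears €1,106.76 in 44 more payments. Total: 155 + 44 = 199 months.

199 months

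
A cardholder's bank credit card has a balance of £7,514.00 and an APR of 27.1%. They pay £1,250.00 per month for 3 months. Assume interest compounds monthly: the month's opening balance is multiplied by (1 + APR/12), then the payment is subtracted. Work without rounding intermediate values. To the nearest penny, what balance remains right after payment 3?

Monthly rate r = 27.1%/12 = 2.25833% = 0.0225833.
Each month: B ← B·(1+r) − £1,250.00.
Month 1: interest £169.69; balance after payment £6,433.69.
Month 2: interest £145.29; balance after payment £5,328.99.
Month 3: interest £120.35; balance after payment £4,199.33.

£4,199.33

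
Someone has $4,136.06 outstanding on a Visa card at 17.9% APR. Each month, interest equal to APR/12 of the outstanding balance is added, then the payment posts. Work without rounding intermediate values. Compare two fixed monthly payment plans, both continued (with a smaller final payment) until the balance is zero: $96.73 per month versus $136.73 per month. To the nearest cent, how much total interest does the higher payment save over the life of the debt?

$1,093.53

Monthly rate r = 17.9%/12 = 1.49167% = 0.0149167.
At $96.73/mo: n = ⌈−ln(1 − rB₀/P)/ln(1+r)⌉ = 69 payments (last $57.46); total interest = total paid − $4,136.06 = $2,499.04.
At $136.73/mo: 41 payments (last $72.37); total interest $1,405.51.
Interest saved = $2,499.04 − $1,405.51 = $1,093.53.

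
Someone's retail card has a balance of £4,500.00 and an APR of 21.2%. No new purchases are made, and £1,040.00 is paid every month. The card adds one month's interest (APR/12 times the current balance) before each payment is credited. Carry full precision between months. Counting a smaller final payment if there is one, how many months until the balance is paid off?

Monthly rate r = 21.2%/12 = 1.76667% = 0.0176667.
Recurrence: B ← B·(1+r) − £1,040.00.
Month 1: interest £79.50; balance after payment £3,539.50.
Month 2: interest £62.53; balance after payment £2,562.03.
Month 3: interest £45.26; balance after payment £1,567.29.
Month 4: interest £27.69; balance after payment £554.98.
Month 5: interest £9.80; balance after payment £0.00.

5 months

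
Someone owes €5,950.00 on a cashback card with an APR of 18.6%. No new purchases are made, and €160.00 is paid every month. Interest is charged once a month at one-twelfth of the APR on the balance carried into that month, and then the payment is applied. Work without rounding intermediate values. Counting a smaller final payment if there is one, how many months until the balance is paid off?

Monthly rate r = 18.6%/12 = 1.55% = 0.0155.
Recurrence: B ← B·(1+r) − €160.00.
Month 1: interest €92.23; balance after payment €5,882.23.
Month 2: interest €91.17; balance after payment €5,813.40.
Closed form: n = −ln(1 − rB₀/P)/ln(1+r) = −ln(0.42359)/ln(1.0155) ≈ 55.846, so the balance reaches zero during payment 56.

56 months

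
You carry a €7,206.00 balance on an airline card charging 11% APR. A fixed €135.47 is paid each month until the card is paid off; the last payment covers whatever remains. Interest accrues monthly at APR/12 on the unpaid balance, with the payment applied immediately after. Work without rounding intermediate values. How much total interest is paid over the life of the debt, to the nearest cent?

€2,720.98

Monthly rate r = 11%/12 = 0.916667% = 0.00916667.
Payoff takes n = ⌈−ln(1 − rB₀/P)/ln(1+r)⌉ = ⌈73.277⌉ = 74 payments; the last is €37.67.
Total paid = 73·€135.47 + €37.67 = €9,926.98.
Total interest = total paid − principal = €9,926.98 − €7,206.00 = €2,720.98.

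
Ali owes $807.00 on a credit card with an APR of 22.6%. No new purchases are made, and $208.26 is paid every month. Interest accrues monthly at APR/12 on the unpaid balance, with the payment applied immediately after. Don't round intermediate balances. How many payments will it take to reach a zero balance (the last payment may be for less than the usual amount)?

5 payments

Monthly rate r = 22.6%/12 = 1.88333% = 0.0188333.
Recurrence: B ← B·(1+r) − $208.26.
Month 1: interest $15.20; balance after payment $613.94.
Month 2: interest $11.56; balance after payment $417.24.
Month 3: interest $7.86; balance after payment $216.84.
Month 4: interest $4.08; balance after payment $12.66.
Month 5: interest $0.24; balance after payment $0.00.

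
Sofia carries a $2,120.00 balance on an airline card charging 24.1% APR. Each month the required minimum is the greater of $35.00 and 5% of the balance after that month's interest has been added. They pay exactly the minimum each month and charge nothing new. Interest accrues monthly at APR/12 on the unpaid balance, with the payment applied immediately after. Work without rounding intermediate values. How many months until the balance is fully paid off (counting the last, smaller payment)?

62 months

Monthly rate r = 24.1%/12 = 2.00833% = 0.0200833.
While 5% of the post-interest balance exceeds $35.00, each month B ← (B·(1+r))·(1 − 0.05), i.e. B shrinks by the factor (1+r)·0.95 = 0.96908.
This holds for months 1–36. Entering month 37 the balance is $684.34; 5% of the post-interest balance is now below $35.00, so the flat $35.00 minimum applies from here.
From month 37 a fixed $35.00 at rate r clears $684.34 in 26 more payments. Total: 36 + 26 = 62 months.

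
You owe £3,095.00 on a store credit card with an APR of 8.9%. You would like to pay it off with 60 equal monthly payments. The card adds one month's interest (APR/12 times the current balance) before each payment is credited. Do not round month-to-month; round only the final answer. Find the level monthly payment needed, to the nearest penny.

Monthly rate r = 8.9%/12 = 0.741667% = 0.00741667.
Level-payment amortization: P = B₀·r / (1 − (1+r)^(−n)) = 3095.00·0.00741667 / (1 − 1.00742^(−60)).
Denominator 1 − (1+r)^(−60) = 0.358122566.
P = 22.9546 / 0.358122566 ≈ 64.10.

£64.10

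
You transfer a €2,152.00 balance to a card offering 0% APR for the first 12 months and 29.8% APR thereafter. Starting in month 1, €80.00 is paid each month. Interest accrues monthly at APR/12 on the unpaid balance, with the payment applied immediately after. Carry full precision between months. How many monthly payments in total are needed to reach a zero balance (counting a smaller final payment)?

Promo months 1–12 at r₀ = 0%/12 = 0; months 13+ at r₁ = 29.8%/12 = 0.0248333.
After month 12 (no interest yet): B = €2,152.00 − 12·€80.00 = €1,192.00.
Then at r₁ with €80.00/mo: n₂ = −ln(1 − r₁·B/P)/ln(1+r₁) ≈ 18.84 → 19 more payments.

31 payments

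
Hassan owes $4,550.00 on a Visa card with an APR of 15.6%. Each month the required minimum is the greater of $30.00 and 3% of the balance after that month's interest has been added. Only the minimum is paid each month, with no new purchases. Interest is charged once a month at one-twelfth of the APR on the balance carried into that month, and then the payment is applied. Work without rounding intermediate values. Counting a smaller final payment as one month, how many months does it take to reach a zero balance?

131 months

Monthly rate r = 15.6%/12 = 1.3% = 0.013.
While 3% of the post-interest balance exceeds $30.00, each month B ← (B·(1+r))·(1 − 0.03), i.e. B shrinks by the factor (1+r)·0.97 = 0.98261.
This holds for months 1–88. Entering month 89 the balance is $971.75; 3% of the post-interest balance is now below $30.00, so the flat $30.00 minimum applies from here.
From month 89 a fixed $30.00 at rate r clears $971.75 in 43 more payments. Total: 88 + 43 = 131 months.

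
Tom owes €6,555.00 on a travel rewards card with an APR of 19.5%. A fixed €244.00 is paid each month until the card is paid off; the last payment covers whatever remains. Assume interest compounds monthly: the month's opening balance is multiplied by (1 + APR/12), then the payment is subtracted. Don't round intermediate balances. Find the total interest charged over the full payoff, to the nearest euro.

Monthly rate r = 19.5%/12 = 1.625% = 0.01625.
Payoff takes n = ⌈−ln(1 − rB₀/P)/ln(1+r)⌉ = ⌈35.589⌉ = 36 payments; the last is €144.31.
Total paid = 35·€244.00 + €144.31 = €8,684.31.
Total interest = total paid − principal = €8,684.31 − €6,555.00 = €2,129.31.

€2,129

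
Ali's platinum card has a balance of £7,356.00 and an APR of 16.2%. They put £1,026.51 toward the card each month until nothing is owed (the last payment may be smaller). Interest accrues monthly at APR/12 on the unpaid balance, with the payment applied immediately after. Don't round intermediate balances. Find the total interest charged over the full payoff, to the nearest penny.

£434.34

Monthly rate r = 16.2%/12 = 1.35% = 0.0135.
Payoff takes n = ⌈−ln(1 − rB₀/P)/ln(1+r)⌉ = ⌈7.588⌉ = 8 payments; the last is £604.77.
Total paid = 7·£1,026.51 + £604.77 = £7,790.34.
Total interest = total paid − principal = £7,790.34 − £7,356.00 = £434.34.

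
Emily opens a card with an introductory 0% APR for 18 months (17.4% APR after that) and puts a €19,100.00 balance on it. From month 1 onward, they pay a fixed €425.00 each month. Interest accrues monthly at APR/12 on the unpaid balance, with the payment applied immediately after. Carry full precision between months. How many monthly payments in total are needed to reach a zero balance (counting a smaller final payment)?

53 payments

Promo months 1–18 at r₀ = 0%/12 = 0; months 19+ at r₁ = 17.4%/12 = 0.0145.
After month 18 (no interest yet): B = €19,100.00 − 18·€425.00 = €11,450.00.
Then at r₁ with €425.00/mo: n₂ = −ln(1 − r₁·B/P)/ln(1+r₁) ≈ 34.41 → 35 more payments.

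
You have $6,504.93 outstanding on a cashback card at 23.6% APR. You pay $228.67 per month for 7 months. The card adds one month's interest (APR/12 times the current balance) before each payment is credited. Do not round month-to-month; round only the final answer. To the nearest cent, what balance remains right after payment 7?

Monthly rate r = 23.6%/12 = 1.96667% = 0.0196667.
Each month: B ← B·(1+r) − $228.67.
Month 1: interest $127.93; balance after payment $6,404.19.
Month 2: interest $125.95; balance after payment $6,301.47.
Month 3: interest $123.93; balance after payment $6,196.73.
Month 4: interest $121.87; balance after payment $6,089.93.
Month 5: interest $119.77; balance after payment $5,981.03.
Month 6: interest $117.63; balance after payment $5,869.98.
Month 7: interest $115.44; balance after payment $5,756.76.

$5,756.76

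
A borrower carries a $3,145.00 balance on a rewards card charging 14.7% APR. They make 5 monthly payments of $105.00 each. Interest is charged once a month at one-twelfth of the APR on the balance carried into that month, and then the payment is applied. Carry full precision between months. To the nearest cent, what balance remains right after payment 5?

Monthly rate r = 14.7%/12 = 1.225% = 0.01225.
Each month: B ← B·(1+r) − $105.00.
Month 1: interest $38.53; balance after payment $3,078.53.
Month 2: interest $37.71; balance after payment $3,011.24.
Month 3: interest $36.89; balance after payment $2,943.13.
Month 4: interest $36.05; balance after payment $2,874.18.
Month 5: interest $35.21; balance after payment $2,804.39.

$2,804.39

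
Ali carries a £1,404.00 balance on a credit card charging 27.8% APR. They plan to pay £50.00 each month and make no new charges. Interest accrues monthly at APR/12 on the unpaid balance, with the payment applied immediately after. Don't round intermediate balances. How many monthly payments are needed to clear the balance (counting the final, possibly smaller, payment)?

46 payments

Monthly rate r = 27.8%/12 = 2.31667% = 0.0231667.
Recurrence: B ← B·(1+r) − £50.00.
Month 1: interest £32.53; balance after payment £1,386.53.
Month 2: interest £32.12; balance after payment £1,368.65.
Closed form: n = −ln(1 − rB₀/P)/ln(1+r) = −ln(0.34948)/ln(1.02317) ≈ 45.904, so the balance reaches zero during payment 46.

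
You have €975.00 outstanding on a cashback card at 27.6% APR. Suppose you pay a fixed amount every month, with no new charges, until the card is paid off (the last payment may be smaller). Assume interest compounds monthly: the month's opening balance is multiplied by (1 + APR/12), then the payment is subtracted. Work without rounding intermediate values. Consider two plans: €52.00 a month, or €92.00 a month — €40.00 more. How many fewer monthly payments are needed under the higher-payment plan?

12 fewer payments

Monthly rate r = 27.6%/12 = 2.3% = 0.023.
At €52.00/mo: n = ⌈−ln(1 − rB₀/P)/ln(1+r)⌉ = 25 payments (last €42.55); total interest = total paid − €975.00 = €315.55.
At €92.00/mo: 13 payments (last €26.55); total interest €155.55.
Payments saved = 25 − 13 = 12.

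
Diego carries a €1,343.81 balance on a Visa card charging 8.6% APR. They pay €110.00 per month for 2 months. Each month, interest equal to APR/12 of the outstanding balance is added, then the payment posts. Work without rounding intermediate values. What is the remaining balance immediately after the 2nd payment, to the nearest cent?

Monthly rate r = 8.6%/12 = 0.716667% = 0.00716667.
Each month: B ← B·(1+r) − €110.00.
Month 1: interest €9.63; balance after payment €1,243.44.
Month 2: interest €8.91; balance after payment €1,142.35.

€1,142.35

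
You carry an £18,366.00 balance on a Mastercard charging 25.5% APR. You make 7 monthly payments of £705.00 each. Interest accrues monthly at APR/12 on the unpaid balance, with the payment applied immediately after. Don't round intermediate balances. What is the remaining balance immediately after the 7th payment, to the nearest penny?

Monthly rate r = 25.5%/12 = 2.125% = 0.02125.
Each month: B ← B·(1+r) − £705.00.
Month 1: interest £390.28; balance after payment £18,051.28.
Month 2: interest £383.59; balance after payment £17,729.87.
Month 3: interest £376.76; balance after payment £17,401.63.
Month 4: interest £369.78; balance after payment £17,066.41.
Month 5: interest £362.66; balance after payment £16,724.07.
Month 6: interest £355.39; balance after payment £16,374.46.
Month 7: interest £347.96; balance after payment £16,017.42.

£16,017.42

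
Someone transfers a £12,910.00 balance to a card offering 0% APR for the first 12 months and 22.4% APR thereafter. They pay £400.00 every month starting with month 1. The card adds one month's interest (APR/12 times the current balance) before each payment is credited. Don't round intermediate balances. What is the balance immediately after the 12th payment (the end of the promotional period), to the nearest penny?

Promo months 1–12 at r₀ = 0%/12 = 0; months 13+ at r₁ = 22.4%/12 = 0.0186667.
After month 12 (no interest yet): B = £12,910.00 − 12·£400.00 = £8,110.00.

£8,110.00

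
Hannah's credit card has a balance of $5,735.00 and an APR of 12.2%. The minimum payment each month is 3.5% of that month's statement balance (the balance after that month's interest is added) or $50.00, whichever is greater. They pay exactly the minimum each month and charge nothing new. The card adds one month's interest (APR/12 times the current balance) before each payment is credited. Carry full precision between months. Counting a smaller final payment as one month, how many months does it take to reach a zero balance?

89 months

Monthly rate r = 12.2%/12 = 1.01667% = 0.0101667.
While 3.5% of the post-interest balance exceeds $50.00, each month B ← (B·(1+r))·(1 − 0.035), i.e. B shrinks by the factor (1+r)·0.965 = 0.97481.
This holds for months 1–55. Entering month 56 the balance is $1,409.78; 3.5% of the post-interest balance is now below $50.00, so the flat $50.00 minimum applies from here.
From month 56 a fixed $50.00 at rate r clears $1,409.78 in 34 more payments. Total: 55 + 34 = 89 months.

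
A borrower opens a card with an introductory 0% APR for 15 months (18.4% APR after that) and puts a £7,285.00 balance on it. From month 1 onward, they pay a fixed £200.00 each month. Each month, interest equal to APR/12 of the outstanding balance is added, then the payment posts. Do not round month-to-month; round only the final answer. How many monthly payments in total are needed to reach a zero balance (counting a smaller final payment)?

Promo months 1–15 at r₀ = 0%/12 = 0; months 16+ at r₁ = 18.4%/12 = 0.0153333.
After month 15 (no interest yet): B = £7,285.00 − 15·£200.00 = £4,285.00.
Then at r₁ with £200.00/mo: n₂ = −ln(1 − r₁·B/P)/ln(1+r₁) ≈ 26.17 → 27 more payments.

42 months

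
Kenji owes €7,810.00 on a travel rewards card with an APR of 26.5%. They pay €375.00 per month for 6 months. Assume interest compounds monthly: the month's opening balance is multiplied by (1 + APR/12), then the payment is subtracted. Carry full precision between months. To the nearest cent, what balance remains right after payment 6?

Monthly rate r = 26.5%/12 = 2.20833% = 0.0220833.
Each month: B ← B·(1+r) − €375.00.
Month 1: interest €172.47; balance after payment €7,607.47.
Month 2: interest €168.00; balance after payment €7,400.47.
Month 3: interest €163.43; balance after payment €7,188.90.
Month 4: interest €158.75; balance after payment €6,972.65.
Month 5: interest €153.98; balance after payment €6,751.63.
Month 6: interest €149.10; balance after payment €6,525.73.

€6,525.73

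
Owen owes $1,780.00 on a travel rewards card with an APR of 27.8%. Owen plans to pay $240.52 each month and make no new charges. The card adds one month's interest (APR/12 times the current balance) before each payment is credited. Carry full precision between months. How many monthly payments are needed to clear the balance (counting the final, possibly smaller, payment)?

9 payments

Monthly rate r = 27.8%/12 = 2.31667% = 0.0231667.
Recurrence: B ← B·(1+r) − $240.52.
Month 1: interest $41.24; balance after payment $1,580.72.
Month 2: interest $36.62; balance after payment $1,376.82.
Closed form: n = −ln(1 − rB₀/P)/ln(1+r) = −ln(0.82855)/ln(1.02317) ≈ 8.212, so the balance reaches zero during payment 9.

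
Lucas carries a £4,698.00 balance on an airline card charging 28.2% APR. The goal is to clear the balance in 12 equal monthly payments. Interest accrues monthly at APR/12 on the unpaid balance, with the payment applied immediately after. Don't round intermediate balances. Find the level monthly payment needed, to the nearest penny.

Monthly rate r = 28.2%/12 = 2.35% = 0.0235.
Level-payment amortization: P = B₀·r / (1 − (1+r)^(−n)) = 4698.00·0.0235 / (1 − 1.0235^(−12)).
Denominator 1 − (1+r)^(−12) = 0.243261489.
P = 110.403 / 0.243261489 ≈ 453.84.

£453.84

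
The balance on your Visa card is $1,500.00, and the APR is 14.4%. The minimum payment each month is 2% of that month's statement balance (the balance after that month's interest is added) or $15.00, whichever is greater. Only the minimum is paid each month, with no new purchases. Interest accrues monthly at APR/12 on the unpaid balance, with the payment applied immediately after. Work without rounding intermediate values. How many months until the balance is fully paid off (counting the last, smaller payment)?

161 months

Monthly rate r = 14.4%/12 = 1.2% = 0.012.
While 2% of the post-interest balance exceeds $15.00, each month B ← (B·(1+r))·(1 − 0.02), i.e. B shrinks by the factor (1+r)·0.98 = 0.99176.
This holds for months 1–86. Entering month 87 the balance is $736.31; 2% of the post-interest balance is now below $15.00, so the flat $15.00 minimum applies from here.
From month 87 a fixed $15.00 at rate r clears $736.31 in 75 more payments. Total: 86 + 75 = 161 months.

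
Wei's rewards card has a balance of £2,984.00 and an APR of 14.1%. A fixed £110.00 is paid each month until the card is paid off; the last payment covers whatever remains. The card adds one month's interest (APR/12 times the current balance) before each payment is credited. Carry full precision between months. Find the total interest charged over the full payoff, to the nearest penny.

£630.35

Monthly rate r = 14.1%/12 = 1.175% = 0.01175.
Payoff takes n = ⌈−ln(1 − rB₀/P)/ln(1+r)⌉ = ⌈32.857⌉ = 33 payments; the last is £94.35.
Total paid = 32·£110.00 + £94.35 = £3,614.35.
Total interest = total paid − principal = £3,614.35 − £2,984.00 = £630.35.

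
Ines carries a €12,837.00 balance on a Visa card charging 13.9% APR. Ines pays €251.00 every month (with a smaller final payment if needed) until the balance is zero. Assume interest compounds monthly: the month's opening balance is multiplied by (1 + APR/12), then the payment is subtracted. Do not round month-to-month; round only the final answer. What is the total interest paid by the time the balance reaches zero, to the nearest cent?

€6,723.43

Monthly rate r = 13.9%/12 = 1.15833% = 0.0115833.
Payoff takes n = ⌈−ln(1 − rB₀/P)/ln(1+r)⌉ = ⌈77.930⌉ = 78 payments; the last is €233.43.
Total paid = 77·€251.00 + €233.43 = €19,560.43.
Total interest = total paid − principal = €19,560.43 − €12,837.00 = €6,723.43.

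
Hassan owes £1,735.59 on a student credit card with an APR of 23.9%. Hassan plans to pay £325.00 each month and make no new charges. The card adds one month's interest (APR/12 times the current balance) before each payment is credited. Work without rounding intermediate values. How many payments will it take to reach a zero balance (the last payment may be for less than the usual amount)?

Monthly rate r = 23.9%/12 = 1.99167% = 0.0199167.
Recurrence: B ← B·(1+r) − £325.00.
Month 1: interest £34.57; balance after payment £1,445.16.
Month 2: interest £28.78; balance after payment £1,148.94.
Month 3: interest £22.88; balance after payment £846.82.
Month 4: interest £16.87; balance after payment £538.69.
Month 5: interest £10.73; balance after payment £224.42.
Month 6: interest £4.47; balance after payment £0.00.

6 payments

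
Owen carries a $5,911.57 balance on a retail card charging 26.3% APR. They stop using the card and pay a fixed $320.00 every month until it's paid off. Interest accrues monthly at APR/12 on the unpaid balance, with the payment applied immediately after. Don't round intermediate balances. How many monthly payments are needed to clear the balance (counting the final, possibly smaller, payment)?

Monthly rate r = 26.3%/12 = 2.19167% = 0.0219167.
Recurrence: B ← B·(1+r) − $320.00.
Month 1: interest $129.56; balance after payment $5,721.13.
Month 2: interest $125.39; balance after payment $5,526.52.
Closed form: n = −ln(1 − rB₀/P)/ln(1+r) = −ln(0.59512)/ln(1.02192) ≈ 23.939, so the balance reaches zero during payment 24.

24 payments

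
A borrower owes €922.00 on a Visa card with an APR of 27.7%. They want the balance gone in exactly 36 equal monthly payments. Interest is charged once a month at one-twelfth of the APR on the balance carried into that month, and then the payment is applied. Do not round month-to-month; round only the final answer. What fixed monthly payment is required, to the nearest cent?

Monthly rate r = 27.7%/12 = 2.30833% = 0.0230833.
Level-payment amortization: P = B₀·r / (1 − (1+r)^(−n)) = 922.00·0.0230833 / (1 − 1.02308^(−36)).
Denominator 1 − (1+r)^(−36) = 0.560252228.
P = 21.2828 / 0.560252228 ≈ 37.99.

€37.99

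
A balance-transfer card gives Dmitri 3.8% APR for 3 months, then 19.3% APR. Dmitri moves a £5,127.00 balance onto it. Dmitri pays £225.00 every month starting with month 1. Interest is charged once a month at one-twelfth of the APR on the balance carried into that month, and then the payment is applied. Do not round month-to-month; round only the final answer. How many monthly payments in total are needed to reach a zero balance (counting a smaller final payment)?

Promo months 1–3 at r₀ = 3.8%/12 = 0.00316667; months 4+ at r₁ = 19.3%/12 = 0.0160833.
After month 3: iterate B ← B·(1+r₀) − £225.00 for 3 months → £4,498.72.
Then at r₁ with £225.00/mo: n₂ = −ln(1 − r₁·B/P)/ln(1+r₁) ≈ 24.32 → 25 more payments.

28 payments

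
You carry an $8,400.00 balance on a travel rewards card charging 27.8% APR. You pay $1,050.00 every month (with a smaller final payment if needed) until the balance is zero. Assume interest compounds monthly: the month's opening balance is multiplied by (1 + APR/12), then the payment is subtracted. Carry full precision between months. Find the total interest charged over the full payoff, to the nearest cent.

Monthly rate r = 27.8%/12 = 2.31667% = 0.0231667.
Payoff takes n = ⌈−ln(1 − rB₀/P)/ln(1+r)⌉ = ⌈8.950⌉ = 9 payments; the last is $998.06.
Total paid = 8·$1,050.00 + $998.06 = $9,398.06.
Total interest = total paid − principal = $9,398.06 − $8,400.00 = $998.06.

$998.06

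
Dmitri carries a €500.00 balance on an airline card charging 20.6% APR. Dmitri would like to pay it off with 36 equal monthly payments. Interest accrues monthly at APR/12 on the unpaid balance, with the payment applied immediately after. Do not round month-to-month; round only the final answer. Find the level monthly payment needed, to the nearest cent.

€18.74

Monthly rate r = 20.6%/12 = 1.71667% = 0.0171667.
Level-payment amortization: P = B₀·r / (1 − (1+r)^(−n)) = 500.00·0.0171667 / (1 − 1.01717^(−36)).
Denominator 1 − (1+r)^(−36) = 0.458144239.
P = 8.58333 / 0.458144239 ≈ 18.74.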